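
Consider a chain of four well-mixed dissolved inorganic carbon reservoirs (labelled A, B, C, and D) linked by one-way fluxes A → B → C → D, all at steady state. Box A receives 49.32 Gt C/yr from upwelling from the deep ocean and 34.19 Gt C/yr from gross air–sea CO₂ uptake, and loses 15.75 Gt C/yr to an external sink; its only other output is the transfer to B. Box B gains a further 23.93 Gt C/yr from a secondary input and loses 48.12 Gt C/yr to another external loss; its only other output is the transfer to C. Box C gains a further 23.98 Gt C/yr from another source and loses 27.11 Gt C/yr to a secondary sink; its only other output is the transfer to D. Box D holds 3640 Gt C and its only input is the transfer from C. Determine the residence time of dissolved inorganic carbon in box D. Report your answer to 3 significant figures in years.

Box A: F(A→B) = (49.32 + 34.19) − 15.75 = 67.760 Gt C/yr.
Box B: F(B→C) = (67.760 + 23.93) − 48.12 = 43.570 Gt C/yr.
Box C: F(C→D) = (43.570 + 23.98) − 27.11 = 40.440 Gt C/yr.
Box D throughput = its input = 40.440 Gt C/yr; τ = 3640 / 40.440 = 90.01 yr.

90.0 yr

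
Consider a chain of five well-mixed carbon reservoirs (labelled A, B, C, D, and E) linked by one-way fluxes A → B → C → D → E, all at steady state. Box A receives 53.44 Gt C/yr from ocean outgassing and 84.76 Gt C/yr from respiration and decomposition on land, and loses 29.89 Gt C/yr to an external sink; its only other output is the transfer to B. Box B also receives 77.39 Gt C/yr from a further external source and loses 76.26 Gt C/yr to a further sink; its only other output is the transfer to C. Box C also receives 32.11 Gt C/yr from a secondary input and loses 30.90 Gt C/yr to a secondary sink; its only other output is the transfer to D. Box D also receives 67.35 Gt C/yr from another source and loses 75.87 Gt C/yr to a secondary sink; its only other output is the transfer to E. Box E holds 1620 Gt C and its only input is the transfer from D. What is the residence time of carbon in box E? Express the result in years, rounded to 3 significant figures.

15.9 yr

Box A: F(A→B) = (53.44 + 84.76) − 29.89 = 108.31 Gt C/yr.
Box B: F(B→C) = (108.31 + 77.39) − 76.26 = 109.44 Gt C/yr.
Box C: F(C→D) = (109.44 + 32.11) − 30.90 = 110.65 Gt C/yr.
Box D: F(D→E) = (110.65 + 67.35) − 75.87 = 102.13 Gt C/yr.
Box E throughput = its input = 102.13 Gt C/yr; τ = 1620 / 102.13 = 15.86 yr.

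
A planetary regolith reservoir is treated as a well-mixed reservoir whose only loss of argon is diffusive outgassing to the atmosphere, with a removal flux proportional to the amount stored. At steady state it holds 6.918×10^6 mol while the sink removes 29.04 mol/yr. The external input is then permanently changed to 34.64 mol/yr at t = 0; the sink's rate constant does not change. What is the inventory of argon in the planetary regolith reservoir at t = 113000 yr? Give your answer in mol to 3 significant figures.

7.42×10^6 mol

The sink rate constant is k = F₀/M₀ = 29.04/6.918×10^6 = 4.198×10^-6 yr⁻¹.
Solving dM/dt = F₁ − kM with M(0) = M₀ gives M(t) = F₁/k + (M₀ − F₁/k)·e^(−kt).
F₁/k = 34.64/4.198×10^-6 = 8.2520×10^6 mol; kt = 4.198×10^-6 × 113000 = 0.4743, e^(−kt) = 0.6223.
M(113000) = 8.2520×10^6 + (6.918×10^6 − 8.2520×10^6) × 0.6223 = 8.2520×10^6 − 830200 = 7.4219×10^6 mol.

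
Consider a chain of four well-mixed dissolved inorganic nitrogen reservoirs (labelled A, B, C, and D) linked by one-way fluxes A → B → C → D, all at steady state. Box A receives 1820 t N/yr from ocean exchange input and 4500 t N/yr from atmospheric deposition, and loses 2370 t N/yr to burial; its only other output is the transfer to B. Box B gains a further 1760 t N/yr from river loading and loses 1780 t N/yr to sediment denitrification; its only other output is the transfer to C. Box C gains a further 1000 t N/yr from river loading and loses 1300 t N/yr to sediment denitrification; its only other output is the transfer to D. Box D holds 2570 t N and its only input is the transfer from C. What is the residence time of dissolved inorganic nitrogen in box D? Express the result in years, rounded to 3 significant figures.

0.708 yr

Box A: F(A→B) = (1820 + 4500) − 2370 = 3950.0 t N/yr.
Box B: F(B→C) = (3950.0 + 1760) − 1780 = 3930.0 t N/yr.
Box C: F(C→D) = (3930.0 + 1000) − 1300 = 3630.0 t N/yr.
Box D throughput = its input = 3630.0 t N/yr; τ = 2570 / 3630.0 = 0.7080 yr.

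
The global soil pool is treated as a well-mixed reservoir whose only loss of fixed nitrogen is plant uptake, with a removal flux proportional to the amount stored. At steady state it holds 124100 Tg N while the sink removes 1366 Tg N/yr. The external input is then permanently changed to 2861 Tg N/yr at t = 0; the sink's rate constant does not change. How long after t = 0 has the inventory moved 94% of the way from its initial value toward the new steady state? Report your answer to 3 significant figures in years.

τ = M₀/F₀ = 124100/1366 = 90.85 yr.
The remaining gap fraction is e^(−t/τ); 94% covered ⇒ e^(−t/τ) = 0.0600.
t = −τ ln(0.0600) = 90.85 × 2.813 = 255.6 yr.

256 yr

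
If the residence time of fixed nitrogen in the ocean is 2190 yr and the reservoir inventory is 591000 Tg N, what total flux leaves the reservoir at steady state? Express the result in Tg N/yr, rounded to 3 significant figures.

F = M / τ = 591000 / 2190 = 269.9 Tg N/yr.

270 Tg N/yr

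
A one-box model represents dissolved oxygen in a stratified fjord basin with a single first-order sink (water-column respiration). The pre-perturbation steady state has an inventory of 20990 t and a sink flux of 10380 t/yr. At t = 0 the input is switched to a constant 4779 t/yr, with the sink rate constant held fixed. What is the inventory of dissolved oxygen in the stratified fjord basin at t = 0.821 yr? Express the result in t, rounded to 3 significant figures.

17200 t

τ = M₀/F₀ = 20990/10380 = 2.022 yr; rate constant k = 1/τ.
New steady state M_∞ = F₁/k = F₁·τ = 4779 × 2.022 = 9663.9 t.
M(t) = M_∞ + (M₀ − M_∞)·e^(−t/τ); t/τ = 0.821/2.022 = 0.4060, so e^(−t/τ) = 0.6663.
M(t) = 9663.9 + 11330 × 0.6663 = 17211 t.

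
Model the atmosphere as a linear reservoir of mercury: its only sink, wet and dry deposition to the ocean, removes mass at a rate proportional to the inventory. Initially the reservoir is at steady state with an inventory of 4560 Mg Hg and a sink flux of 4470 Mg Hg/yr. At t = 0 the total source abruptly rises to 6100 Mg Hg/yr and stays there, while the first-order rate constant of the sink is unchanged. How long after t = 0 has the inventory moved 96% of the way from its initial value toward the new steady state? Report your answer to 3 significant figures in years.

3.28 yr

τ = M₀/F₀ = 4560/4470 = 1.020 yr.
The remaining gap fraction is e^(−t/τ); 96% covered ⇒ e^(−t/τ) = 0.0400.
t = −τ ln(0.0400) = 1.020 × 3.219 = 3.284 yr.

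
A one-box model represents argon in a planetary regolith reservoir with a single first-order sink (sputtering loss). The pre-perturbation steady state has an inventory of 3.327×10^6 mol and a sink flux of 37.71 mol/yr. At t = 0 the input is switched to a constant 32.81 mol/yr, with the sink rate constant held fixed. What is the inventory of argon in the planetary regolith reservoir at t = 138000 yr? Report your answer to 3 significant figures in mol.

2.99×10^6 mol

Residence time τ = M₀/F₀ = 88230 yr. The eventual steady state is M_∞ = M₀·(F₁/F₀) = 3.327×10^6 × 32.81/37.71 = 2.8947×10^6 mol.
The anomaly ΔM(t) = M(t) − M_∞ decays as ΔM₀·e^(−t/τ) with ΔM₀ = 3.327×10^6 − 2.8947×10^6 = 432300 mol.
At t = 138000 yr, e^(−t/τ) = e^(−1.564) = 0.2093, so ΔM = 90470 mol and M = 2.8947×10^6 + 90470 = 2.9852×10^6 mol.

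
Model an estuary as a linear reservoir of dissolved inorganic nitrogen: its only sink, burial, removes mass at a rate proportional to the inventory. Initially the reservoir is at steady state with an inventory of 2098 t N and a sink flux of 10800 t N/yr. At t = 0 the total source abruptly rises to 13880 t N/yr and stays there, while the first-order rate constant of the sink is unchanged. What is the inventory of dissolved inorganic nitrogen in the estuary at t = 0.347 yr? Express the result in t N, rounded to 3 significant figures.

2600 t N

The sink rate constant is k = F₀/M₀ = 10800/2098 = 5.148 yr⁻¹.
Solving dM/dt = F₁ − kM with M(0) = M₀ gives M(t) = F₁/k + (M₀ − F₁/k)·e^(−kt).
F₁/k = 13880/5.148 = 2696.3 t N; kt = 5.148 × 0.347 = 1.786, e^(−kt) = 0.1676.
M(0.347) = 2696.3 + (2098 − 2696.3) × 0.1676 = 2696.3 − 100.3 = 2596.1 t N.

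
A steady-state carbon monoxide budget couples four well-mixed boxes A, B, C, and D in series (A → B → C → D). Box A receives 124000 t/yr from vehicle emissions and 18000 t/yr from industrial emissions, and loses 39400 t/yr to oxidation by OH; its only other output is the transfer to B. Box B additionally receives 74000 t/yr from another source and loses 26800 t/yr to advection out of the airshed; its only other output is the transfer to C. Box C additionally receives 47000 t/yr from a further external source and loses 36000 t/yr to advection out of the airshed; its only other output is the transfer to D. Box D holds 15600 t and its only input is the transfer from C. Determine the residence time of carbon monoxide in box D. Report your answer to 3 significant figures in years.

Box A: F(A→B) = (124000 + 18000) − 39400 = 102600 t/yr.
Box B: F(B→C) = (102600 + 74000) − 26800 = 149800 t/yr.
Box C: F(C→D) = (149800 + 47000) − 36000 = 160800 t/yr.
Box D throughput = its input = 160800 t/yr; τ = 15600 / 160800 = 0.09701 yr.

0.0970 yr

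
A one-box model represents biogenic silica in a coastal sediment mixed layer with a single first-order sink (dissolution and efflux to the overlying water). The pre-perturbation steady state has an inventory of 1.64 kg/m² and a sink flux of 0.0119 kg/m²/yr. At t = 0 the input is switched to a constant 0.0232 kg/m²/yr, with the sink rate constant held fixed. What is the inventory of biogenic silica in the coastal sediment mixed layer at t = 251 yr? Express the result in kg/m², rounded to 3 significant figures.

2.95 kg/m²

τ = M₀/F₀ = 1.64/0.0119 = 137.8 yr; rate constant k = 1/τ.
New steady state M_∞ = F₁/k = F₁·τ = 0.0232 × 137.8 = 3.1973 kg/m².
M(t) = M_∞ + (M₀ − M_∞)·e^(−t/τ); t/τ = 251/137.8 = 1.821, so e^(−t/τ) = 0.1618.
M(t) = 3.1973 − 1.557 × 0.1618 = 2.9453 kg/m².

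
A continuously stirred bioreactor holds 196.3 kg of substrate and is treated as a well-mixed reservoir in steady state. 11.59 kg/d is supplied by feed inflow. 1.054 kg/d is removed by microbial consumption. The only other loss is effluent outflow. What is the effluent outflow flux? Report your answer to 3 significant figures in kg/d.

At steady state ΣF_in = ΣF_out.
ΣF_in = 11.590 kg/d.
Effluent outflow flux = ΣF_in − (1.054) = 11.590 − 1.054 = 10.54 kg/d.

10.5 kg/d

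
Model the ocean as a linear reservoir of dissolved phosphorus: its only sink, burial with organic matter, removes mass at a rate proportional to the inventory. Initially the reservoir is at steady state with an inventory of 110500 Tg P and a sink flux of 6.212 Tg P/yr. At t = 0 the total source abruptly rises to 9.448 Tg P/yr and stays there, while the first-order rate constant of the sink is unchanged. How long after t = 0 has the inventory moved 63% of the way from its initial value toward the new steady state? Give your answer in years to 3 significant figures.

τ = M₀/F₀ = 110500/6.212 = 17790 yr.
The remaining gap fraction is e^(−t/τ); 63% covered ⇒ e^(−t/τ) = 0.370.
t = −τ ln(0.370) = 17790 × 0.9943 = 17690 yr.

17700 yr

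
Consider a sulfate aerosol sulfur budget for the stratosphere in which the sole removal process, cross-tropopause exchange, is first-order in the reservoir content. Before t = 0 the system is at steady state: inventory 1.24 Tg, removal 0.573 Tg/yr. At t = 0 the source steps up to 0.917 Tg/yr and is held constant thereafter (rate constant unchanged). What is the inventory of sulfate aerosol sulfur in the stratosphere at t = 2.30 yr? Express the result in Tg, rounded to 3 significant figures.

The sink rate constant is k = F₀/M₀ = 0.573/1.24 = 0.4621 yr⁻¹.
Solving dM/dt = F₁ − kM with M(0) = M₀ gives M(t) = F₁/k + (M₀ − F₁/k)·e^(−kt).
F₁/k = 0.917/0.4621 = 1.9844 Tg; kt = 0.4621 × 2.30 = 1.063, e^(−kt) = 0.3455.
M(2.30) = 1.9844 + (1.24 − 1.9844) × 0.3455 = 1.9844 − 0.2572 = 1.7272 Tg.

1.73 Tg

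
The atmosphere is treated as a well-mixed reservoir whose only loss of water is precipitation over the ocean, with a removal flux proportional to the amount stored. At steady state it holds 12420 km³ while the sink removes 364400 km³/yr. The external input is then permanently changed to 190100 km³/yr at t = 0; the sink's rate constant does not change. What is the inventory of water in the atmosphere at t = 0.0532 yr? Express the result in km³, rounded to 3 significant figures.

7730 km³

The sink rate constant is k = F₀/M₀ = 364400/12420 = 29.34 yr⁻¹.
Solving dM/dt = F₁ − kM with M(0) = M₀ gives M(t) = F₁/k + (M₀ − F₁/k)·e^(−kt).
F₁/k = 190100/29.34 = 6479.3 km³; kt = 29.34 × 0.0532 = 1.561, e^(−kt) = 0.2100.
M(0.0532) = 6479.3 + (12420 − 6479.3) × 0.2100 = 6479.3 + 1247 = 7726.5 km³.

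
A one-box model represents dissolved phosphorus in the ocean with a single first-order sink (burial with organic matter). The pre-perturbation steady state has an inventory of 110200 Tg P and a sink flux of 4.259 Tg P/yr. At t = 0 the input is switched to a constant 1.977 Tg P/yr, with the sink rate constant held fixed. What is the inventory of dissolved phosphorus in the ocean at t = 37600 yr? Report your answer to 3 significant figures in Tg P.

65000 Tg P

τ = M₀/F₀ = 110200/4.259 = 25870 yr; rate constant k = 1/τ.
New steady state M_∞ = F₁/k = F₁·τ = 1.977 × 25870 = 51154 Tg P.
M(t) = M_∞ + (M₀ − M_∞)·e^(−t/τ); t/τ = 37600/25870 = 1.453, so e^(−t/τ) = 0.2338.
M(t) = 51154 + 59050 × 0.2338 = 64961 Tg P.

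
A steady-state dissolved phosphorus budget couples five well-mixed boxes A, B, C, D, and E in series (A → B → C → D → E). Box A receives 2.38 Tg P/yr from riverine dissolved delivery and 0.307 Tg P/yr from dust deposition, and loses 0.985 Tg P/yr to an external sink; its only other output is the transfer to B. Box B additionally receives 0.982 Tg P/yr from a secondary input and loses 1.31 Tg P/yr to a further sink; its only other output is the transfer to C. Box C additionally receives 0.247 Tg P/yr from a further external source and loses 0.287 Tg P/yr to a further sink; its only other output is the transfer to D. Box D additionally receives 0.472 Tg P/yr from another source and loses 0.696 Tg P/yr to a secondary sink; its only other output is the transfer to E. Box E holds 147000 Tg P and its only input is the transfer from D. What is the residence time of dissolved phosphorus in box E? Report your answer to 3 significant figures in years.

Box A: F(A→B) = (2.38 + 0.307) − 0.985 = 1.7020 Tg P/yr.
Box B: F(B→C) = (1.7020 + 0.982) − 1.31 = 1.3740 Tg P/yr.
Box C: F(C→D) = (1.3740 + 0.247) − 0.287 = 1.3340 Tg P/yr.
Box D: F(D→E) = (1.3340 + 0.472) − 0.696 = 1.1100 Tg P/yr.
Box E throughput = its input = 1.1100 Tg P/yr; τ = 147000 / 1.1100 = 132400 yr.

132000 yr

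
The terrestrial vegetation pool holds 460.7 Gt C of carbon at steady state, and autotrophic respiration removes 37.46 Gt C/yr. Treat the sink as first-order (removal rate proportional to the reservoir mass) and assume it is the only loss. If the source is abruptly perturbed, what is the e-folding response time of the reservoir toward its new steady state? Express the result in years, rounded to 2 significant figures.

For a linear reservoir the response time equals the residence time τ = M/F.
τ = 460.7 / 37.46 = 12.30 yr.

12 yr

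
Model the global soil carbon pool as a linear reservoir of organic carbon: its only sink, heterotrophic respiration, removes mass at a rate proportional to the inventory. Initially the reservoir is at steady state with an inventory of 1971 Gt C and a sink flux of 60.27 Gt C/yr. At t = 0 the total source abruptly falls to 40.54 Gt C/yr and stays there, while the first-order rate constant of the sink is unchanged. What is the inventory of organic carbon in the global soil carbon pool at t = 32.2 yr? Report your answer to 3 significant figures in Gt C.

1570 Gt C

τ = M₀/F₀ = 1971/60.27 = 32.70 yr; rate constant k = 1/τ.
New steady state M_∞ = F₁/k = F₁·τ = 40.54 × 32.70 = 1325.8 Gt C.
M(t) = M_∞ + (M₀ − M_∞)·e^(−t/τ); t/τ = 32.2/32.70 = 0.9846, so e^(−t/τ) = 0.3736.
M(t) = 1325.8 + 645.2 × 0.3736 = 1566.8 Gt C.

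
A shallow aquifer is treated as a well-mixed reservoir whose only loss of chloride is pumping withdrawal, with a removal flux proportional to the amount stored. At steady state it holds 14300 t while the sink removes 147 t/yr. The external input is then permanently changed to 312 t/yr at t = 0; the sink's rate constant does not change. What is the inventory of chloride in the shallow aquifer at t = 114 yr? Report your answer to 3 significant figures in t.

25400 t

τ = M₀/F₀ = 14300/147 = 97.28 yr; rate constant k = 1/τ.
New steady state M_∞ = F₁/k = F₁·τ = 312 × 97.28 = 30351 t.
M(t) = M_∞ + (M₀ − M_∞)·e^(−t/τ); t/τ = 114/97.28 = 1.172, so e^(−t/τ) = 0.3098.
M(t) = 30351 − 16050 × 0.3098 = 25379 t.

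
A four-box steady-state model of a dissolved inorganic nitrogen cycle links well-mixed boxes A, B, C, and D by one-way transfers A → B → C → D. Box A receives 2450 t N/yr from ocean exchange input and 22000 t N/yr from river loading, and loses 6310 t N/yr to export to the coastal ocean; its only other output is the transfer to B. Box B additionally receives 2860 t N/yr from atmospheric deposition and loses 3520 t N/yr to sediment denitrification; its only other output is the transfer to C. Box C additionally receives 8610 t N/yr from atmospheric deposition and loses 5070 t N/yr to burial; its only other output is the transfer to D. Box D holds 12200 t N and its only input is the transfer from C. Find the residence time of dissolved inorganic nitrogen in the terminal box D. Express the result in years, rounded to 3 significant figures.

Box A: F(A→B) = (2450 + 22000) − 6310 = 18140 t N/yr.
Box B: F(B→C) = (18140 + 2860) − 3520 = 17480 t N/yr.
Box C: F(C→D) = (17480 + 8610) − 5070 = 21020 t N/yr.
Box D throughput = its input = 21020 t N/yr; τ = 12200 / 21020 = 0.5804 yr.

0.580 yr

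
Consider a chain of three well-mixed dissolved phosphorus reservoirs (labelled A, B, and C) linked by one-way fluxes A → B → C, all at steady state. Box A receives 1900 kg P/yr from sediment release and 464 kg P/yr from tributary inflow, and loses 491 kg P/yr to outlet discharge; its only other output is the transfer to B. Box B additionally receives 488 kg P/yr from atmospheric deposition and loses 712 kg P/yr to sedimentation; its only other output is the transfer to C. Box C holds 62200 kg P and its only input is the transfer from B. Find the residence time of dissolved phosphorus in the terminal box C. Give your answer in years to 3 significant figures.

Box A: F(A→B) = (1900 + 464) − 491 = 1873.0 kg P/yr.
Box B: F(B→C) = (1873.0 + 488) − 712 = 1649.0 kg P/yr.
Box C throughput = its input = 1649.0 kg P/yr; τ = 62200 / 1649.0 = 37.72 yr.

37.7 yr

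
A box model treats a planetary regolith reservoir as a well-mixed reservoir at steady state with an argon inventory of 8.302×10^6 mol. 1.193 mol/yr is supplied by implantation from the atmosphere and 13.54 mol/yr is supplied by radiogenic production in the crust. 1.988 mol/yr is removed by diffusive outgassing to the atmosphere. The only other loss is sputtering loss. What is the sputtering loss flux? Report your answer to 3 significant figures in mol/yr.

At steady state ΣF_in = ΣF_out.
ΣF_in = 1.193 + 13.54 = 14.733 mol/yr.
Sputtering loss flux = ΣF_in − (1.988) = 14.733 − 1.988 = 12.74 mol/yr.

12.7 mol/yr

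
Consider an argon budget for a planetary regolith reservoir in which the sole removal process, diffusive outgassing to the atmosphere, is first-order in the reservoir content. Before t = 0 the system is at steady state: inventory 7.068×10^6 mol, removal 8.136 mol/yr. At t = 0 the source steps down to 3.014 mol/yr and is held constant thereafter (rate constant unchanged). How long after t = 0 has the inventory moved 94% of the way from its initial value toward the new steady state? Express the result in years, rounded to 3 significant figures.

τ = M₀/F₀ = 7.068×10^6/8.136 = 868700 yr.
The remaining gap fraction is e^(−t/τ); 94% covered ⇒ e^(−t/τ) = 0.0600.
t = −τ ln(0.0600) = 868700 × 2.813 = 2.444×10^6 yr.

2.44×10^6 yr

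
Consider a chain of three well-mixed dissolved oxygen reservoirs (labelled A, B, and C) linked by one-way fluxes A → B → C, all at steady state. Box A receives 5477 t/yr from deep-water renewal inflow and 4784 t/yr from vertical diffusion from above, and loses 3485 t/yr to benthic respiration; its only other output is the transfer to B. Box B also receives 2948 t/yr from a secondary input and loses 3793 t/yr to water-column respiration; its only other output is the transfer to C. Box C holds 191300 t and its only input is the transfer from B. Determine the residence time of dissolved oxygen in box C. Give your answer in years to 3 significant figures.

Box A: F(A→B) = (5477 + 4784) − 3485 = 6776.0 t/yr.
Box B: F(B→C) = (6776.0 + 2948) − 3793 = 5931.0 t/yr.
Box C throughput = its input = 5931.0 t/yr; τ = 191300 / 5931.0 = 32.25 yr.

32.3 yr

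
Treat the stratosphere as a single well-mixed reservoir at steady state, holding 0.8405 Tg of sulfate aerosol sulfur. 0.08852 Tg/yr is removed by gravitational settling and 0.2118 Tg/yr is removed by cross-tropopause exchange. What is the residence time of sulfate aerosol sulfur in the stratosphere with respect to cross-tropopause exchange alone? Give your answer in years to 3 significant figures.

3.97 yr

Residence time with respect to a single sink: τ = M / F_sink.
τ = 0.8405 / 0.2118 = 3.968 yr.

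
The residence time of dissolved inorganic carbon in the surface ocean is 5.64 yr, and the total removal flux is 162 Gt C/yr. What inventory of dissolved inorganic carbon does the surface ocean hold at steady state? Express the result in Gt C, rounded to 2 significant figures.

τ = M/F ⇒ M = τ × F = 5.64 × 162 = 913.7 Gt C.

910 Gt C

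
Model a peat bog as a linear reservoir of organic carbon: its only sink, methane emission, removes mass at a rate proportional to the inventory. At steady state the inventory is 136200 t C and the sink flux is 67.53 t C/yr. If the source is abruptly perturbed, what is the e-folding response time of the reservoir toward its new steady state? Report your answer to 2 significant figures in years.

For a linear reservoir the response time equals the residence time τ = M/F.
τ = 136200 / 67.53 = 2017 yr.

2000 yr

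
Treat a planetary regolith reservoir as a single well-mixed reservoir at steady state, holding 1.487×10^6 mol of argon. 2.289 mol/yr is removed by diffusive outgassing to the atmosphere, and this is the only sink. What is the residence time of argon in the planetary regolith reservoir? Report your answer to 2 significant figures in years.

τ = M / F = 1.487×10^6 / 2.289 = 649600 yr.

650000 yr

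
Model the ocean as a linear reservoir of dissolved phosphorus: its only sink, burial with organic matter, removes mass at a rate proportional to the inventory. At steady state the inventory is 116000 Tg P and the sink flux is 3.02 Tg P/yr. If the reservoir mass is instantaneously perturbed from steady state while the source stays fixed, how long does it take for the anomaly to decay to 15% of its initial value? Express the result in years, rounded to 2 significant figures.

73000 yr

For a linear reservoir the anomaly decays as exp(−t/τ) with τ = M/F = 116000/3.02 = 38410 yr.
exp(−t/τ) = 0.15 ⇒ t = −τ ln(0.15) = 38410 × 1.897 = 72870 yr.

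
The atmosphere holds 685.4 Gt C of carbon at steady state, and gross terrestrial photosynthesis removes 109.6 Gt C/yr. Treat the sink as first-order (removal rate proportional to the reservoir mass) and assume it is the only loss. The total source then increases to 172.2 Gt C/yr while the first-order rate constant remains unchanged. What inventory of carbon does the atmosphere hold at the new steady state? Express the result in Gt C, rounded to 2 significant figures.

1100 Gt C

Rate constant k = F/M = 109.6 / 685.4 = 0.1599 yr⁻¹.
At the new steady state, source = k·M_new ⇒ M_new = 172.2 / 0.1599 = 1077 Gt C.
(Equivalently M_new = M × F_new/F_old = 685.4 × 172.2/109.6.)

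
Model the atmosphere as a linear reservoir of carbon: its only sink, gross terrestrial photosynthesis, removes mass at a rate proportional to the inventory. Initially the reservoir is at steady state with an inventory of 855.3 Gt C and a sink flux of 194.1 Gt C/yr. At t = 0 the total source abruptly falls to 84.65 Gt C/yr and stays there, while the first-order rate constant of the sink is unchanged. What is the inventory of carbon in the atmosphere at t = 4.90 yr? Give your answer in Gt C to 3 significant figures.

532 Gt C

Residence time τ = M₀/F₀ = 4.406 yr. The eventual steady state is M_∞ = M₀·(F₁/F₀) = 855.3 × 84.65/194.1 = 373.01 Gt C.
The anomaly ΔM(t) = M(t) − M_∞ decays as ΔM₀·e^(−t/τ) with ΔM₀ = 855.3 − 373.01 = 482.3 Gt C.
At t = 4.90 yr, e^(−t/τ) = e^(−1.112) = 0.3289, so ΔM = 158.6 Gt C and M = 373.01 + 158.6 = 531.64 Gt C.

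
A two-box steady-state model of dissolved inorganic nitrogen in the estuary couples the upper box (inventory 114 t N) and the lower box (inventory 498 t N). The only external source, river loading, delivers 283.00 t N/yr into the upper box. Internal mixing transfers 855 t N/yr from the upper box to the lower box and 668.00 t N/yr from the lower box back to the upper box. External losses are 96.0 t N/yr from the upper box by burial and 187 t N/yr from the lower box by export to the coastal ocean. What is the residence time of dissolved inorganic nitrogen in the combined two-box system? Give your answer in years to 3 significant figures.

Residence time in the combined system uses the total inventory and the total *external* removal — internal exchanges between the two boxes cancel.
M_total = 114 + 498 = 612.00 t N.
ΣF_external_out = 96.0 + 187 = 283.00 t N/yr.
τ = M_total / ΣF_ext = 612.00 / 283.00 = 2.163 yr.

2.16 yr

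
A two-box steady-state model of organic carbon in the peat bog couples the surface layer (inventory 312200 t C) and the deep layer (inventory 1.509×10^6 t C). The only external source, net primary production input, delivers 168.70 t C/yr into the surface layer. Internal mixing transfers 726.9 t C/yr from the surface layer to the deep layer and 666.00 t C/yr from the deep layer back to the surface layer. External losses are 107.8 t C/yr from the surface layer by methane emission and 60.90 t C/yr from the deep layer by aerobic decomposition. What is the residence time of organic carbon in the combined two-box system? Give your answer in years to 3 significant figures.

For the system as a whole, the A↔B exchange is internal and contributes nothing to the throughput; only the external sinks remove mass.
M_total = 312200 + 1.509×10^6 = 1.8212×10^6 t C.
ΣF_external_out = 107.8 + 60.90 = 168.70 t C/yr.
τ = M_total / ΣF_ext = 1.8212×10^6 / 168.70 = 10800 yr.

10800 yr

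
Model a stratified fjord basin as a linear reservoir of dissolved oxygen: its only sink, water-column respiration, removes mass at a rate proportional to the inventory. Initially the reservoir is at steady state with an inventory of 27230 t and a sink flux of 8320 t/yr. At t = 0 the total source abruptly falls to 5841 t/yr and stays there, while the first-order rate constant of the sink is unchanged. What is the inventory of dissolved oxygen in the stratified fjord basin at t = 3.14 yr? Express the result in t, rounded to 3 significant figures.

Residence time τ = M₀/F₀ = 3.273 yr. The eventual steady state is M_∞ = M₀·(F₁/F₀) = 27230 × 5841/8320 = 19117 t.
The anomaly ΔM(t) = M(t) − M_∞ decays as ΔM₀·e^(−t/τ) with ΔM₀ = 27230 − 19117 = 8113 t.
At t = 3.14 yr, e^(−t/τ) = e^(−0.9594) = 0.3831, so ΔM = 3108 t and M = 19117 + 3108 = 22225 t.

22200 t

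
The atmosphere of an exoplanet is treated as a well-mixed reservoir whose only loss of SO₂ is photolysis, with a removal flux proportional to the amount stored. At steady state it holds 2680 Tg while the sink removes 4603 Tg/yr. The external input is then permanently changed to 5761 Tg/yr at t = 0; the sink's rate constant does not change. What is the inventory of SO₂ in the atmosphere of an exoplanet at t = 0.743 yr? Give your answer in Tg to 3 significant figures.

The sink rate constant is k = F₀/M₀ = 4603/2680 = 1.718 yr⁻¹.
Solving dM/dt = F₁ − kM with M(0) = M₀ gives M(t) = F₁/k + (M₀ − F₁/k)·e^(−kt).
F₁/k = 5761/1.718 = 3354.2 Tg; kt = 1.718 × 0.743 = 1.276, e^(−kt) = 0.2791.
M(0.743) = 3354.2 + (2680 − 3354.2) × 0.2791 = 3354.2 − 188.2 = 3166.0 Tg.

3170 Tg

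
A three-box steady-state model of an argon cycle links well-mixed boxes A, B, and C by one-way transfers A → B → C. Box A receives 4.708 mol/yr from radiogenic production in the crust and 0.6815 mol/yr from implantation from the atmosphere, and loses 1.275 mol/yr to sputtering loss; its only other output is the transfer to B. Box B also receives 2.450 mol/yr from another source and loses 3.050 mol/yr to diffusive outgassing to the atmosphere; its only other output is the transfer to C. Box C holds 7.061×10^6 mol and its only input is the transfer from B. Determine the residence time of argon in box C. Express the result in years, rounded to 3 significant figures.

Box A: F(A→B) = (4.708 + 0.6815) − 1.275 = 4.1145 mol/yr.
Box B: F(B→C) = (4.1145 + 2.450) − 3.050 = 3.5145 mol/yr.
Box C throughput = its input = 3.5145 mol/yr; τ = 7.061×10^6 / 3.5145 = 2.009×10^6 yr.

2.01×10^6 yr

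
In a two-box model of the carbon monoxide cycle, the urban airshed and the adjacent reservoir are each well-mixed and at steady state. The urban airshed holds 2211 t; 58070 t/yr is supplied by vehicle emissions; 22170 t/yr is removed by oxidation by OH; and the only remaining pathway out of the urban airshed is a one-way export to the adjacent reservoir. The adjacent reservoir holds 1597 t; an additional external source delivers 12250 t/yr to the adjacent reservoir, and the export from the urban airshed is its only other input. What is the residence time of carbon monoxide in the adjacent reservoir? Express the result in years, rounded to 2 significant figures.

Balance the urban airshed: ΣF_in = 58070 t/yr.
Export to the adjacent reservoir = ΣF_in − (22170) = 35900 t/yr.
Total input to the adjacent reservoir = 35900 + 12250 = 48150 t/yr; at steady state this equals its total output.
τ = M / F = 1597 / 48150 = 0.03317 yr.

0.033 yr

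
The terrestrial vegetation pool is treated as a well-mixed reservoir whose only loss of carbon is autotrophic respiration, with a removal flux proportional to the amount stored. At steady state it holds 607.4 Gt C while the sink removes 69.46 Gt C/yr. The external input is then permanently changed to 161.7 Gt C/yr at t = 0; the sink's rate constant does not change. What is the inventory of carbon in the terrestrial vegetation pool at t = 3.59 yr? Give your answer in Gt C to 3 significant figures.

Residence time τ = M₀/F₀ = 8.745 yr. The eventual steady state is M_∞ = M₀·(F₁/F₀) = 607.4 × 161.7/69.46 = 1414.0 Gt C.
The anomaly ΔM(t) = M(t) − M_∞ decays as ΔM₀·e^(−t/τ) with ΔM₀ = 607.4 − 1414.0 = −806.6 Gt C.
At t = 3.59 yr, e^(−t/τ) = e^(−0.4105) = 0.6633, so ΔM = −535.0 Gt C and M = 1414.0 − 535.0 = 878.99 Gt C.

879 Gt C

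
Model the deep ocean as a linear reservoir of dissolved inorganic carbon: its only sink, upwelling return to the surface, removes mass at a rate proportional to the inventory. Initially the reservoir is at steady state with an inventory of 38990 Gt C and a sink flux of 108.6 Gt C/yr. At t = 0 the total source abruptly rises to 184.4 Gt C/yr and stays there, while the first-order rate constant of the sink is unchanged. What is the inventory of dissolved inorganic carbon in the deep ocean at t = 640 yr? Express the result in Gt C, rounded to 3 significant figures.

61600 Gt C

τ = M₀/F₀ = 38990/108.6 = 359.0 yr; rate constant k = 1/τ.
New steady state M_∞ = F₁/k = F₁·τ = 184.4 × 359.0 = 66204 Gt C.
M(t) = M_∞ + (M₀ − M_∞)·e^(−t/τ); t/τ = 640/359.0 = 1.783, so e^(−t/τ) = 0.1682.
M(t) = 66204 − 27210 × 0.1682 = 61627 Gt C.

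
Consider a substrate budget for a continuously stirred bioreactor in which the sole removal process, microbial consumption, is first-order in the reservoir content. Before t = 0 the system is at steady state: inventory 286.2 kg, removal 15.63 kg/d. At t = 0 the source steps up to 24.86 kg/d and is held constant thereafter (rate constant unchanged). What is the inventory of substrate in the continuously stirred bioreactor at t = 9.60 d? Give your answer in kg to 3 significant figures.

τ = M₀/F₀ = 286.2/15.63 = 18.31 d; rate constant k = 1/τ.
New steady state M_∞ = F₁/k = F₁·τ = 24.86 × 18.31 = 455.21 kg.
M(t) = M_∞ + (M₀ − M_∞)·e^(−t/τ); t/τ = 9.60/18.31 = 0.5243, so e^(−t/τ) = 0.5920.
M(t) = 455.21 − 169.0 × 0.5920 = 355.16 kg.

355 kg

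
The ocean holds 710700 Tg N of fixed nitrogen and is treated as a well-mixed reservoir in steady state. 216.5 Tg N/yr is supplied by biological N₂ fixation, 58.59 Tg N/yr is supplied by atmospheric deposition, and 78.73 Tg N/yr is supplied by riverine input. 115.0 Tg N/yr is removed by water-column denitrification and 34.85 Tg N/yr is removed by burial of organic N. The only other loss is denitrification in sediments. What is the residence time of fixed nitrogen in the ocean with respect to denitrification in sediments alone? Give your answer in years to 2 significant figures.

3500 yr

At steady state ΣF_in = ΣF_out.
ΣF_in = 216.5 + 58.59 + 78.73 = 353.82 Tg N/yr.
Denitrification in sediments flux = ΣF_in − (115.0 + 34.85) = 353.82 − 149.8 = 204.0 Tg N/yr.
τ = M / F = 710700 / 204.0 = 3484 yr.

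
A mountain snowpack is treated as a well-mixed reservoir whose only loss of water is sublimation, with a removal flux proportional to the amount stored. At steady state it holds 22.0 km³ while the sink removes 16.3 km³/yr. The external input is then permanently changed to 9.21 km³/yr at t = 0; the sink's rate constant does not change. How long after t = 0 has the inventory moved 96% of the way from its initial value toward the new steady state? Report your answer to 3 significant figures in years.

τ = M₀/F₀ = 22.0/16.3 = 1.350 yr.
The remaining gap fraction is e^(−t/τ); 96% covered ⇒ e^(−t/τ) = 0.0400.
t = −τ ln(0.0400) = 1.350 × 3.219 = 4.344 yr.

4.34 yr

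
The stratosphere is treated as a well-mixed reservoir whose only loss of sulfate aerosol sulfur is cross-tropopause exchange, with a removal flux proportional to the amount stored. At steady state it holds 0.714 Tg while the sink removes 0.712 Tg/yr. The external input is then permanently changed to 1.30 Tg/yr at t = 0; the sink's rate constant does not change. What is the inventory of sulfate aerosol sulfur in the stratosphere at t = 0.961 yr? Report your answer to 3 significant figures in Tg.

τ = M₀/F₀ = 0.714/0.712 = 1.003 yr; rate constant k = 1/τ.
New steady state M_∞ = F₁/k = F₁·τ = 1.30 × 1.003 = 1.3037 Tg.
M(t) = M_∞ + (M₀ − M_∞)·e^(−t/τ); t/τ = 0.961/1.003 = 0.9583, so e^(−t/τ) = 0.3835.
M(t) = 1.3037 − 0.5897 × 0.3835 = 1.0775 Tg.

1.08 Tg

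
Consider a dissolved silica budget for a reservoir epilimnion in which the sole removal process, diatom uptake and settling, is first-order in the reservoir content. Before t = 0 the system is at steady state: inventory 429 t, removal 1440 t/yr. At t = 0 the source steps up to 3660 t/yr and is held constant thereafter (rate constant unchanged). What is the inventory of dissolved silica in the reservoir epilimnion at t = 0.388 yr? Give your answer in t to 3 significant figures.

Residence time τ = M₀/F₀ = 0.2979 yr. The eventual steady state is M_∞ = M₀·(F₁/F₀) = 429 × 3660/1440 = 1090.4 t.
The anomaly ΔM(t) = M(t) − M_∞ decays as ΔM₀·e^(−t/τ) with ΔM₀ = 429 − 1090.4 = −661.4 t.
At t = 0.388 yr, e^(−t/τ) = e^(−1.302) = 0.2719, so ΔM = −179.8 t and M = 1090.4 − 179.8 = 910.56 t.

911 t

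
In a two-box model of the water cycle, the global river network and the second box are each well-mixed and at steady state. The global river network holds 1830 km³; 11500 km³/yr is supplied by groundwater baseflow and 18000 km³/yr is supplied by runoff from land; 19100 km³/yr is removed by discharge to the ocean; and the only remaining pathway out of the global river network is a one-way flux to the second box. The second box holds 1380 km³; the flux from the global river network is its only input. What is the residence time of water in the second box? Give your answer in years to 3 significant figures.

Balance the global river network: ΣF_in = 11500 + 18000 = 29500 km³/yr.
Flux to the second box = ΣF_in − (19100) = 10400 km³/yr.
At steady state the output of the second box equals its input, 10400 km³/yr.
τ = M / F = 1380 / 10400 = 0.1327 yr.

0.133 yr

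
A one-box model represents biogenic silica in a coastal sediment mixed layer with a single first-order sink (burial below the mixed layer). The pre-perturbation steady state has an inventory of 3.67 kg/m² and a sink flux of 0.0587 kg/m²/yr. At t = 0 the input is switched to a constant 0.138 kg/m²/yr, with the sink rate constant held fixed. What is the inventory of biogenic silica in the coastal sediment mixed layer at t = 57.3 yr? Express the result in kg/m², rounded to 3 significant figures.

τ = M₀/F₀ = 3.67/0.0587 = 62.52 yr; rate constant k = 1/τ.
New steady state M_∞ = F₁/k = F₁·τ = 0.138 × 62.52 = 8.6279 kg/m².
M(t) = M_∞ + (M₀ − M_∞)·e^(−t/τ); t/τ = 57.3/62.52 = 0.9165, so e^(−t/τ) = 0.3999.
M(t) = 8.6279 − 4.958 × 0.3999 = 6.6452 kg/m².

6.65 kg/m²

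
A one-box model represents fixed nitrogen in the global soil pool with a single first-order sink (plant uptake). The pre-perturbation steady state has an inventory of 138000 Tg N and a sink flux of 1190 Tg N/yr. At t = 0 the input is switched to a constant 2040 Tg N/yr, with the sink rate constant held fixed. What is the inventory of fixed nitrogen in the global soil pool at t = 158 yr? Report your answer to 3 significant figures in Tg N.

Residence time τ = M₀/F₀ = 116.0 yr. The eventual steady state is M_∞ = M₀·(F₁/F₀) = 138000 × 2040/1190 = 236570 Tg N.
The anomaly ΔM(t) = M(t) − M_∞ decays as ΔM₀·e^(−t/τ) with ΔM₀ = 138000 − 236570 = −98570 Tg N.
At t = 158 yr, e^(−t/τ) = e^(−1.362) = 0.2560, so ΔM = −25240 Tg N and M = 236570 − 25240 = 211330 Tg N.

211000 Tg N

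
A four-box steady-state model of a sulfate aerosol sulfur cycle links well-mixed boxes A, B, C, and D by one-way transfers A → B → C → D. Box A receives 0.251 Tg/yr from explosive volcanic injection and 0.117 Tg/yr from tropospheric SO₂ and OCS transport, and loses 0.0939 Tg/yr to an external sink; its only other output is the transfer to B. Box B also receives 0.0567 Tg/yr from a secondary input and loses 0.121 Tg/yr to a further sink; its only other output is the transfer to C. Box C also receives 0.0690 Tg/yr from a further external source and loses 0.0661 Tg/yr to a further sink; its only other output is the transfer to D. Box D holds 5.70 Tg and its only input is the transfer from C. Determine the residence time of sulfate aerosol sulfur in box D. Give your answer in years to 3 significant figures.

Box A: F(A→B) = (0.251 + 0.117) − 0.0939 = 0.27410 Tg/yr.
Box B: F(B→C) = (0.27410 + 0.0567) − 0.121 = 0.20980 Tg/yr.
Box C: F(C→D) = (0.20980 + 0.0690) − 0.0661 = 0.21270 Tg/yr.
Box D throughput = its input = 0.21270 Tg/yr; τ = 5.70 / 0.21270 = 26.80 yr.

26.8 yr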